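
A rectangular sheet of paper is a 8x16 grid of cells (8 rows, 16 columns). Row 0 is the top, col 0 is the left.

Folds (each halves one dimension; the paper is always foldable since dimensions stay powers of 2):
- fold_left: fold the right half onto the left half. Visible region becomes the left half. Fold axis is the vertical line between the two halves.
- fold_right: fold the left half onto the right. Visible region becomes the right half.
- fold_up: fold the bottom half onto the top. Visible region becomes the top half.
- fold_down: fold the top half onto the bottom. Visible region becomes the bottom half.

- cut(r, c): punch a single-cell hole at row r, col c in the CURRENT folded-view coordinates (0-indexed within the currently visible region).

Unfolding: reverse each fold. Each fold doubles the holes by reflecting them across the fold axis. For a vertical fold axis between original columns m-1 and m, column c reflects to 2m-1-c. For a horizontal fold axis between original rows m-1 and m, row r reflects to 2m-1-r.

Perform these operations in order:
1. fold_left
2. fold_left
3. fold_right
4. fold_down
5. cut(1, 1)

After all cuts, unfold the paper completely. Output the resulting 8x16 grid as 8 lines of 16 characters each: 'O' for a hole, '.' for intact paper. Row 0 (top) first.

Answer: ................
................
O..OO..OO..OO..O
................
................
O..OO..OO..OO..O
................
................

Derivation:
Op 1 fold_left: fold axis v@8; visible region now rows[0,8) x cols[0,8) = 8x8
Op 2 fold_left: fold axis v@4; visible region now rows[0,8) x cols[0,4) = 8x4
Op 3 fold_right: fold axis v@2; visible region now rows[0,8) x cols[2,4) = 8x2
Op 4 fold_down: fold axis h@4; visible region now rows[4,8) x cols[2,4) = 4x2
Op 5 cut(1, 1): punch at orig (5,3); cuts so far [(5, 3)]; region rows[4,8) x cols[2,4) = 4x2
Unfold 1 (reflect across h@4): 2 holes -> [(2, 3), (5, 3)]
Unfold 2 (reflect across v@2): 4 holes -> [(2, 0), (2, 3), (5, 0), (5, 3)]
Unfold 3 (reflect across v@4): 8 holes -> [(2, 0), (2, 3), (2, 4), (2, 7), (5, 0), (5, 3), (5, 4), (5, 7)]
Unfold 4 (reflect across v@8): 16 holes -> [(2, 0), (2, 3), (2, 4), (2, 7), (2, 8), (2, 11), (2, 12), (2, 15), (5, 0), (5, 3), (5, 4), (5, 7), (5, 8), (5, 11), (5, 12), (5, 15)]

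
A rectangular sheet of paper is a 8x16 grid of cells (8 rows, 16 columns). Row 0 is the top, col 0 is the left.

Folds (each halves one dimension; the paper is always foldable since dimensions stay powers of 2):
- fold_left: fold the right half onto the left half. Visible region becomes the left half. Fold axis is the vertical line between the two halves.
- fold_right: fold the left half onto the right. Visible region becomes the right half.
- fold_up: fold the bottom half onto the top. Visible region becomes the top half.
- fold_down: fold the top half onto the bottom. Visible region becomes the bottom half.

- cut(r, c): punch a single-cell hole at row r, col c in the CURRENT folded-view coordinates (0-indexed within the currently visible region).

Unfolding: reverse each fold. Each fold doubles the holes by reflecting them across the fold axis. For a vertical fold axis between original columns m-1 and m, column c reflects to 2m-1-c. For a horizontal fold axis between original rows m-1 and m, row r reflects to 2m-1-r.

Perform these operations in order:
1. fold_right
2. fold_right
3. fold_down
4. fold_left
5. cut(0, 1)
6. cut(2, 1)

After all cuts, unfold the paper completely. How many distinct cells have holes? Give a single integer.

Op 1 fold_right: fold axis v@8; visible region now rows[0,8) x cols[8,16) = 8x8
Op 2 fold_right: fold axis v@12; visible region now rows[0,8) x cols[12,16) = 8x4
Op 3 fold_down: fold axis h@4; visible region now rows[4,8) x cols[12,16) = 4x4
Op 4 fold_left: fold axis v@14; visible region now rows[4,8) x cols[12,14) = 4x2
Op 5 cut(0, 1): punch at orig (4,13); cuts so far [(4, 13)]; region rows[4,8) x cols[12,14) = 4x2
Op 6 cut(2, 1): punch at orig (6,13); cuts so far [(4, 13), (6, 13)]; region rows[4,8) x cols[12,14) = 4x2
Unfold 1 (reflect across v@14): 4 holes -> [(4, 13), (4, 14), (6, 13), (6, 14)]
Unfold 2 (reflect across h@4): 8 holes -> [(1, 13), (1, 14), (3, 13), (3, 14), (4, 13), (4, 14), (6, 13), (6, 14)]
Unfold 3 (reflect across v@12): 16 holes -> [(1, 9), (1, 10), (1, 13), (1, 14), (3, 9), (3, 10), (3, 13), (3, 14), (4, 9), (4, 10), (4, 13), (4, 14), (6, 9), (6, 10), (6, 13), (6, 14)]
Unfold 4 (reflect across v@8): 32 holes -> [(1, 1), (1, 2), (1, 5), (1, 6), (1, 9), (1, 10), (1, 13), (1, 14), (3, 1), (3, 2), (3, 5), (3, 6), (3, 9), (3, 10), (3, 13), (3, 14), (4, 1), (4, 2), (4, 5), (4, 6), (4, 9), (4, 10), (4, 13), (4, 14), (6, 1), (6, 2), (6, 5), (6, 6), (6, 9), (6, 10), (6, 13), (6, 14)]

Answer: 32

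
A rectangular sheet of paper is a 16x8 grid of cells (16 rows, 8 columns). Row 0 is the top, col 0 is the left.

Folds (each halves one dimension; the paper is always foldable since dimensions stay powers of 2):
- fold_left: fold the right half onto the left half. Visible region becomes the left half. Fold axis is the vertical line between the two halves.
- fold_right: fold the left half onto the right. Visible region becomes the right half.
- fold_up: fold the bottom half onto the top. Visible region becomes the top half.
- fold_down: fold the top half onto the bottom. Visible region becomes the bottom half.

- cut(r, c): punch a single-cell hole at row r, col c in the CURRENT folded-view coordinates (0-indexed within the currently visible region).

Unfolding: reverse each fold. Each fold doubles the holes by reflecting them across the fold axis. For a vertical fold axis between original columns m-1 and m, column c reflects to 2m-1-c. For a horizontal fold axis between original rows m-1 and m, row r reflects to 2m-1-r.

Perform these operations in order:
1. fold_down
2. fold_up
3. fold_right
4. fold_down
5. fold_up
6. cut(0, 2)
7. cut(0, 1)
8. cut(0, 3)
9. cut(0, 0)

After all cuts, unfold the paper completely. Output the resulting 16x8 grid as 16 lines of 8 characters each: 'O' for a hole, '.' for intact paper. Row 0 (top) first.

Op 1 fold_down: fold axis h@8; visible region now rows[8,16) x cols[0,8) = 8x8
Op 2 fold_up: fold axis h@12; visible region now rows[8,12) x cols[0,8) = 4x8
Op 3 fold_right: fold axis v@4; visible region now rows[8,12) x cols[4,8) = 4x4
Op 4 fold_down: fold axis h@10; visible region now rows[10,12) x cols[4,8) = 2x4
Op 5 fold_up: fold axis h@11; visible region now rows[10,11) x cols[4,8) = 1x4
Op 6 cut(0, 2): punch at orig (10,6); cuts so far [(10, 6)]; region rows[10,11) x cols[4,8) = 1x4
Op 7 cut(0, 1): punch at orig (10,5); cuts so far [(10, 5), (10, 6)]; region rows[10,11) x cols[4,8) = 1x4
Op 8 cut(0, 3): punch at orig (10,7); cuts so far [(10, 5), (10, 6), (10, 7)]; region rows[10,11) x cols[4,8) = 1x4
Op 9 cut(0, 0): punch at orig (10,4); cuts so far [(10, 4), (10, 5), (10, 6), (10, 7)]; region rows[10,11) x cols[4,8) = 1x4
Unfold 1 (reflect across h@11): 8 holes -> [(10, 4), (10, 5), (10, 6), (10, 7), (11, 4), (11, 5), (11, 6), (11, 7)]
Unfold 2 (reflect across h@10): 16 holes -> [(8, 4), (8, 5), (8, 6), (8, 7), (9, 4), (9, 5), (9, 6), (9, 7), (10, 4), (10, 5), (10, 6), (10, 7), (11, 4), (11, 5), (11, 6), (11, 7)]
Unfold 3 (reflect across v@4): 32 holes -> [(8, 0), (8, 1), (8, 2), (8, 3), (8, 4), (8, 5), (8, 6), (8, 7), (9, 0), (9, 1), (9, 2), (9, 3), (9, 4), (9, 5), (9, 6), (9, 7), (10, 0), (10, 1), (10, 2), (10, 3), (10, 4), (10, 5), (10, 6), (10, 7), (11, 0), (11, 1), (11, 2), (11, 3), (11, 4), (11, 5), (11, 6), (11, 7)]
Unfold 4 (reflect across h@12): 64 holes -> [(8, 0), (8, 1), (8, 2), (8, 3), (8, 4), (8, 5), (8, 6), (8, 7), (9, 0), (9, 1), (9, 2), (9, 3), (9, 4), (9, 5), (9, 6), (9, 7), (10, 0), (10, 1), (10, 2), (10, 3), (10, 4), (10, 5), (10, 6), (10, 7), (11, 0), (11, 1), (11, 2), (11, 3), (11, 4), (11, 5), (11, 6), (11, 7), (12, 0), (12, 1), (12, 2), (12, 3), (12, 4), (12, 5), (12, 6), (12, 7), (13, 0), (13, 1), (13, 2), (13, 3), (13, 4), (13, 5), (13, 6), (13, 7), (14, 0), (14, 1), (14, 2), (14, 3), (14, 4), (14, 5), (14, 6), (14, 7), (15, 0), (15, 1), (15, 2), (15, 3), (15, 4), (15, 5), (15, 6), (15, 7)]
Unfold 5 (reflect across h@8): 128 holes -> [(0, 0), (0, 1), (0, 2), (0, 3), (0, 4), (0, 5), (0, 6), (0, 7), (1, 0), (1, 1), (1, 2), (1, 3), (1, 4), (1, 5), (1, 6), (1, 7), (2, 0), (2, 1), (2, 2), (2, 3), (2, 4), (2, 5), (2, 6), (2, 7), (3, 0), (3, 1), (3, 2), (3, 3), (3, 4), (3, 5), (3, 6), (3, 7), (4, 0), (4, 1), (4, 2), (4, 3), (4, 4), (4, 5), (4, 6), (4, 7), (5, 0), (5, 1), (5, 2), (5, 3), (5, 4), (5, 5), (5, 6), (5, 7), (6, 0), (6, 1), (6, 2), (6, 3), (6, 4), (6, 5), (6, 6), (6, 7), (7, 0), (7, 1), (7, 2), (7, 3), (7, 4), (7, 5), (7, 6), (7, 7), (8, 0), (8, 1), (8, 2), (8, 3), (8, 4), (8, 5), (8, 6), (8, 7), (9, 0), (9, 1), (9, 2), (9, 3), (9, 4), (9, 5), (9, 6), (9, 7), (10, 0), (10, 1), (10, 2), (10, 3), (10, 4), (10, 5), (10, 6), (10, 7), (11, 0), (11, 1), (11, 2), (11, 3), (11, 4), (11, 5), (11, 6), (11, 7), (12, 0), (12, 1), (12, 2), (12, 3), (12, 4), (12, 5), (12, 6), (12, 7), (13, 0), (13, 1), (13, 2), (13, 3), (13, 4), (13, 5), (13, 6), (13, 7), (14, 0), (14, 1), (14, 2), (14, 3), (14, 4), (14, 5), (14, 6), (14, 7), (15, 0), (15, 1), (15, 2), (15, 3), (15, 4), (15, 5), (15, 6), (15, 7)]

Answer: OOOOOOOO
OOOOOOOO
OOOOOOOO
OOOOOOOO
OOOOOOOO
OOOOOOOO
OOOOOOOO
OOOOOOOO
OOOOOOOO
OOOOOOOO
OOOOOOOO
OOOOOOOO
OOOOOOOO
OOOOOOOO
OOOOOOOO
OOOOOOOO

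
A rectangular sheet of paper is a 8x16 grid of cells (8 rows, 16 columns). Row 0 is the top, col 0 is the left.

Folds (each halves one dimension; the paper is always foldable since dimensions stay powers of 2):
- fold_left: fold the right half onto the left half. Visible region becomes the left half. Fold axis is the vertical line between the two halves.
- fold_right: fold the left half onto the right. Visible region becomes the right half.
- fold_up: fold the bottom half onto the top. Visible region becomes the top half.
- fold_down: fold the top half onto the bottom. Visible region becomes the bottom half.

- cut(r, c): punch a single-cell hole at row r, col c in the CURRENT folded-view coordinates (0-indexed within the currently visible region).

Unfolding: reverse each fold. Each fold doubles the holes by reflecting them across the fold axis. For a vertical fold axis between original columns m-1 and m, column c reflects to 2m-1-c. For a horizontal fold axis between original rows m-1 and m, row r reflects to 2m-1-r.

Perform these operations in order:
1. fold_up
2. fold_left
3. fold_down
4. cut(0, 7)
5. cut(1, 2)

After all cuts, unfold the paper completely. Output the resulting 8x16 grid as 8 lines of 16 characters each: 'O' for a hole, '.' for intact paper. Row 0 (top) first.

Answer: ..O..........O..
.......OO.......
.......OO.......
..O..........O..
..O..........O..
.......OO.......
.......OO.......
..O..........O..

Derivation:
Op 1 fold_up: fold axis h@4; visible region now rows[0,4) x cols[0,16) = 4x16
Op 2 fold_left: fold axis v@8; visible region now rows[0,4) x cols[0,8) = 4x8
Op 3 fold_down: fold axis h@2; visible region now rows[2,4) x cols[0,8) = 2x8
Op 4 cut(0, 7): punch at orig (2,7); cuts so far [(2, 7)]; region rows[2,4) x cols[0,8) = 2x8
Op 5 cut(1, 2): punch at orig (3,2); cuts so far [(2, 7), (3, 2)]; region rows[2,4) x cols[0,8) = 2x8
Unfold 1 (reflect across h@2): 4 holes -> [(0, 2), (1, 7), (2, 7), (3, 2)]
Unfold 2 (reflect across v@8): 8 holes -> [(0, 2), (0, 13), (1, 7), (1, 8), (2, 7), (2, 8), (3, 2), (3, 13)]
Unfold 3 (reflect across h@4): 16 holes -> [(0, 2), (0, 13), (1, 7), (1, 8), (2, 7), (2, 8), (3, 2), (3, 13), (4, 2), (4, 13), (5, 7), (5, 8), (6, 7), (6, 8), (7, 2), (7, 13)]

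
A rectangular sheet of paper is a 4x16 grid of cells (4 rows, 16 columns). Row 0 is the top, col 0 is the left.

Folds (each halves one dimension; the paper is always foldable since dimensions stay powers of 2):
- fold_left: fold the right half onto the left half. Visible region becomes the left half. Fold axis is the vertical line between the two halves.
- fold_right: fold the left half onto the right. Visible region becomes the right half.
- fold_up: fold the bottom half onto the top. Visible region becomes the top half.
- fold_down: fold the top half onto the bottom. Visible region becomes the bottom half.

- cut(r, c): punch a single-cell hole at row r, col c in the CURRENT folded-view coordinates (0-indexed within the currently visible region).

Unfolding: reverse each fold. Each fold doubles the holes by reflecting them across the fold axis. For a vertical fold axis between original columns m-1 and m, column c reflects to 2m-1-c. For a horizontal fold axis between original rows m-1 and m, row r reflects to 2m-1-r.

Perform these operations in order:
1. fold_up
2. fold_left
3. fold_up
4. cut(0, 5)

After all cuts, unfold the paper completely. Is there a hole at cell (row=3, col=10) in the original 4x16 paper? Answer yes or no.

Answer: yes

Derivation:
Op 1 fold_up: fold axis h@2; visible region now rows[0,2) x cols[0,16) = 2x16
Op 2 fold_left: fold axis v@8; visible region now rows[0,2) x cols[0,8) = 2x8
Op 3 fold_up: fold axis h@1; visible region now rows[0,1) x cols[0,8) = 1x8
Op 4 cut(0, 5): punch at orig (0,5); cuts so far [(0, 5)]; region rows[0,1) x cols[0,8) = 1x8
Unfold 1 (reflect across h@1): 2 holes -> [(0, 5), (1, 5)]
Unfold 2 (reflect across v@8): 4 holes -> [(0, 5), (0, 10), (1, 5), (1, 10)]
Unfold 3 (reflect across h@2): 8 holes -> [(0, 5), (0, 10), (1, 5), (1, 10), (2, 5), (2, 10), (3, 5), (3, 10)]
Holes: [(0, 5), (0, 10), (1, 5), (1, 10), (2, 5), (2, 10), (3, 5), (3, 10)]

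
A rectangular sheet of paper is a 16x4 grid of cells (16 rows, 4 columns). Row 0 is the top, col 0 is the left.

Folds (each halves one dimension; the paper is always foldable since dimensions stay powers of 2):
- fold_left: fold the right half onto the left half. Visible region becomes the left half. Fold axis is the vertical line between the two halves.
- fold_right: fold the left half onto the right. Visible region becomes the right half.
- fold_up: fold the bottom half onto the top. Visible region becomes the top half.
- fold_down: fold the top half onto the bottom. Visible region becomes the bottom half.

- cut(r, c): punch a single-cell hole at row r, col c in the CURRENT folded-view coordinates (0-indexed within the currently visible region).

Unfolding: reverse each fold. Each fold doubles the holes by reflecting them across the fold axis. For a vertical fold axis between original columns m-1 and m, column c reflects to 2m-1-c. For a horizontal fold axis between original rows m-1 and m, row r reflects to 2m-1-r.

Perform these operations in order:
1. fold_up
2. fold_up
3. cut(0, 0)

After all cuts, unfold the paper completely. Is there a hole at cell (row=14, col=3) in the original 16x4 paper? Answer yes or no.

Op 1 fold_up: fold axis h@8; visible region now rows[0,8) x cols[0,4) = 8x4
Op 2 fold_up: fold axis h@4; visible region now rows[0,4) x cols[0,4) = 4x4
Op 3 cut(0, 0): punch at orig (0,0); cuts so far [(0, 0)]; region rows[0,4) x cols[0,4) = 4x4
Unfold 1 (reflect across h@4): 2 holes -> [(0, 0), (7, 0)]
Unfold 2 (reflect across h@8): 4 holes -> [(0, 0), (7, 0), (8, 0), (15, 0)]
Holes: [(0, 0), (7, 0), (8, 0), (15, 0)]

Answer: no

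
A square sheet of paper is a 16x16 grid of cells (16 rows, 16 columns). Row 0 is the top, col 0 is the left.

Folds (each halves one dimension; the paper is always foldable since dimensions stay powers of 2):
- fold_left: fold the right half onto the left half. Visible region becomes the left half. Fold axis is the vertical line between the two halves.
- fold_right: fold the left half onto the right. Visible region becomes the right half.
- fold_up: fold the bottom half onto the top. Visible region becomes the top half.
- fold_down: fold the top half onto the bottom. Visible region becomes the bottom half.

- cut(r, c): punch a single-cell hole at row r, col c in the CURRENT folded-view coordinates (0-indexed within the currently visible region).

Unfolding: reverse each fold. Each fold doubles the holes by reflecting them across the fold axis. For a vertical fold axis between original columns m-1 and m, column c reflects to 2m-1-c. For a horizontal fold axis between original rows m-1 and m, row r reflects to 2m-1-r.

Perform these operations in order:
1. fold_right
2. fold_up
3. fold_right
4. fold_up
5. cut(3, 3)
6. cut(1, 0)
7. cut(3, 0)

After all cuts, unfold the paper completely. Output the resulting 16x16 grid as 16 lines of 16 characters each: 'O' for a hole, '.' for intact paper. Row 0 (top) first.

Op 1 fold_right: fold axis v@8; visible region now rows[0,16) x cols[8,16) = 16x8
Op 2 fold_up: fold axis h@8; visible region now rows[0,8) x cols[8,16) = 8x8
Op 3 fold_right: fold axis v@12; visible region now rows[0,8) x cols[12,16) = 8x4
Op 4 fold_up: fold axis h@4; visible region now rows[0,4) x cols[12,16) = 4x4
Op 5 cut(3, 3): punch at orig (3,15); cuts so far [(3, 15)]; region rows[0,4) x cols[12,16) = 4x4
Op 6 cut(1, 0): punch at orig (1,12); cuts so far [(1, 12), (3, 15)]; region rows[0,4) x cols[12,16) = 4x4
Op 7 cut(3, 0): punch at orig (3,12); cuts so far [(1, 12), (3, 12), (3, 15)]; region rows[0,4) x cols[12,16) = 4x4
Unfold 1 (reflect across h@4): 6 holes -> [(1, 12), (3, 12), (3, 15), (4, 12), (4, 15), (6, 12)]
Unfold 2 (reflect across v@12): 12 holes -> [(1, 11), (1, 12), (3, 8), (3, 11), (3, 12), (3, 15), (4, 8), (4, 11), (4, 12), (4, 15), (6, 11), (6, 12)]
Unfold 3 (reflect across h@8): 24 holes -> [(1, 11), (1, 12), (3, 8), (3, 11), (3, 12), (3, 15), (4, 8), (4, 11), (4, 12), (4, 15), (6, 11), (6, 12), (9, 11), (9, 12), (11, 8), (11, 11), (11, 12), (11, 15), (12, 8), (12, 11), (12, 12), (12, 15), (14, 11), (14, 12)]
Unfold 4 (reflect across v@8): 48 holes -> [(1, 3), (1, 4), (1, 11), (1, 12), (3, 0), (3, 3), (3, 4), (3, 7), (3, 8), (3, 11), (3, 12), (3, 15), (4, 0), (4, 3), (4, 4), (4, 7), (4, 8), (4, 11), (4, 12), (4, 15), (6, 3), (6, 4), (6, 11), (6, 12), (9, 3), (9, 4), (9, 11), (9, 12), (11, 0), (11, 3), (11, 4), (11, 7), (11, 8), (11, 11), (11, 12), (11, 15), (12, 0), (12, 3), (12, 4), (12, 7), (12, 8), (12, 11), (12, 12), (12, 15), (14, 3), (14, 4), (14, 11), (14, 12)]

Answer: ................
...OO......OO...
................
O..OO..OO..OO..O
O..OO..OO..OO..O
................
...OO......OO...
................
................
...OO......OO...
................
O..OO..OO..OO..O
O..OO..OO..OO..O
................
...OO......OO...
................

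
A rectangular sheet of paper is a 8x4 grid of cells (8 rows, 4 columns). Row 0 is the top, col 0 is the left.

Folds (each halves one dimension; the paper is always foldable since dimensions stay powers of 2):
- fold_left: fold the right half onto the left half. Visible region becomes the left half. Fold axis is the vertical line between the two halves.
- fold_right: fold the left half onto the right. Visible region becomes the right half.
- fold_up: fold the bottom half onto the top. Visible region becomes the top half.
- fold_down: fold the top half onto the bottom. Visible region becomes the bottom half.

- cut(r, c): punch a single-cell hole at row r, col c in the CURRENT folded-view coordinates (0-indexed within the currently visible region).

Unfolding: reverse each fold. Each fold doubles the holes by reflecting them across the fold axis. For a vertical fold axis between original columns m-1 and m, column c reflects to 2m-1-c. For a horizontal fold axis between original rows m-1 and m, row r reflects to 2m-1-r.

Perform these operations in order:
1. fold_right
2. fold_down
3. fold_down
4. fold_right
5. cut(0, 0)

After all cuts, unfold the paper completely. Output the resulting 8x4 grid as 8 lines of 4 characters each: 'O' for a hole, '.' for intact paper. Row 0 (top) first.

Op 1 fold_right: fold axis v@2; visible region now rows[0,8) x cols[2,4) = 8x2
Op 2 fold_down: fold axis h@4; visible region now rows[4,8) x cols[2,4) = 4x2
Op 3 fold_down: fold axis h@6; visible region now rows[6,8) x cols[2,4) = 2x2
Op 4 fold_right: fold axis v@3; visible region now rows[6,8) x cols[3,4) = 2x1
Op 5 cut(0, 0): punch at orig (6,3); cuts so far [(6, 3)]; region rows[6,8) x cols[3,4) = 2x1
Unfold 1 (reflect across v@3): 2 holes -> [(6, 2), (6, 3)]
Unfold 2 (reflect across h@6): 4 holes -> [(5, 2), (5, 3), (6, 2), (6, 3)]
Unfold 3 (reflect across h@4): 8 holes -> [(1, 2), (1, 3), (2, 2), (2, 3), (5, 2), (5, 3), (6, 2), (6, 3)]
Unfold 4 (reflect across v@2): 16 holes -> [(1, 0), (1, 1), (1, 2), (1, 3), (2, 0), (2, 1), (2, 2), (2, 3), (5, 0), (5, 1), (5, 2), (5, 3), (6, 0), (6, 1), (6, 2), (6, 3)]

Answer: ....
OOOO
OOOO
....
....
OOOO
OOOO
....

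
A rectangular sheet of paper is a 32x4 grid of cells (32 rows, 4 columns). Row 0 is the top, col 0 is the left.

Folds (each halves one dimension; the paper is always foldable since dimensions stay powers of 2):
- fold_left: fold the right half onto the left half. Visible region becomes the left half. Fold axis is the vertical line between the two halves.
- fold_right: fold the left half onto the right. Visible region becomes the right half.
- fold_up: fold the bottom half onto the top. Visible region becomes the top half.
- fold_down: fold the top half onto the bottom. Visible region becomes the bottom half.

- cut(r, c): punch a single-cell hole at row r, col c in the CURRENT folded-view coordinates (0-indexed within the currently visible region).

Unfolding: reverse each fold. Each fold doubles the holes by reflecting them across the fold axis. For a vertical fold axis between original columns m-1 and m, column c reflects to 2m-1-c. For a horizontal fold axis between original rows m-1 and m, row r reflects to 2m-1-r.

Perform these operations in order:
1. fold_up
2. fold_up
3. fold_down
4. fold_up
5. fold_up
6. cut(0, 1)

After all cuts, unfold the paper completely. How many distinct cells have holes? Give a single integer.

Op 1 fold_up: fold axis h@16; visible region now rows[0,16) x cols[0,4) = 16x4
Op 2 fold_up: fold axis h@8; visible region now rows[0,8) x cols[0,4) = 8x4
Op 3 fold_down: fold axis h@4; visible region now rows[4,8) x cols[0,4) = 4x4
Op 4 fold_up: fold axis h@6; visible region now rows[4,6) x cols[0,4) = 2x4
Op 5 fold_up: fold axis h@5; visible region now rows[4,5) x cols[0,4) = 1x4
Op 6 cut(0, 1): punch at orig (4,1); cuts so far [(4, 1)]; region rows[4,5) x cols[0,4) = 1x4
Unfold 1 (reflect across h@5): 2 holes -> [(4, 1), (5, 1)]
Unfold 2 (reflect across h@6): 4 holes -> [(4, 1), (5, 1), (6, 1), (7, 1)]
Unfold 3 (reflect across h@4): 8 holes -> [(0, 1), (1, 1), (2, 1), (3, 1), (4, 1), (5, 1), (6, 1), (7, 1)]
Unfold 4 (reflect across h@8): 16 holes -> [(0, 1), (1, 1), (2, 1), (3, 1), (4, 1), (5, 1), (6, 1), (7, 1), (8, 1), (9, 1), (10, 1), (11, 1), (12, 1), (13, 1), (14, 1), (15, 1)]
Unfold 5 (reflect across h@16): 32 holes -> [(0, 1), (1, 1), (2, 1), (3, 1), (4, 1), (5, 1), (6, 1), (7, 1), (8, 1), (9, 1), (10, 1), (11, 1), (12, 1), (13, 1), (14, 1), (15, 1), (16, 1), (17, 1), (18, 1), (19, 1), (20, 1), (21, 1), (22, 1), (23, 1), (24, 1), (25, 1), (26, 1), (27, 1), (28, 1), (29, 1), (30, 1), (31, 1)]

Answer: 32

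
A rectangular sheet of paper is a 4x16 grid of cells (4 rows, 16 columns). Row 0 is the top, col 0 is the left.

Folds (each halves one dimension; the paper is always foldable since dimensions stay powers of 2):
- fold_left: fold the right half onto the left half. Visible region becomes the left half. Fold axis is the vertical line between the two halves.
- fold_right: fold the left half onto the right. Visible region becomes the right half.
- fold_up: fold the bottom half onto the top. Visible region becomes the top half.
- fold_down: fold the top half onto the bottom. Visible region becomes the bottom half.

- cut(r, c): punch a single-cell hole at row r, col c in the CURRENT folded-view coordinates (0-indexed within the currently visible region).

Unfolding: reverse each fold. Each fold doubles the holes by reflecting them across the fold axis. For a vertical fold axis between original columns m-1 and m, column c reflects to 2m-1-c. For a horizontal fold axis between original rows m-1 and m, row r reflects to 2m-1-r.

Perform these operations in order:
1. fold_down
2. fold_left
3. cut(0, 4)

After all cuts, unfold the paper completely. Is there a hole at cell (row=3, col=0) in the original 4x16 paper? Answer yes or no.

Op 1 fold_down: fold axis h@2; visible region now rows[2,4) x cols[0,16) = 2x16
Op 2 fold_left: fold axis v@8; visible region now rows[2,4) x cols[0,8) = 2x8
Op 3 cut(0, 4): punch at orig (2,4); cuts so far [(2, 4)]; region rows[2,4) x cols[0,8) = 2x8
Unfold 1 (reflect across v@8): 2 holes -> [(2, 4), (2, 11)]
Unfold 2 (reflect across h@2): 4 holes -> [(1, 4), (1, 11), (2, 4), (2, 11)]
Holes: [(1, 4), (1, 11), (2, 4), (2, 11)]

Answer: no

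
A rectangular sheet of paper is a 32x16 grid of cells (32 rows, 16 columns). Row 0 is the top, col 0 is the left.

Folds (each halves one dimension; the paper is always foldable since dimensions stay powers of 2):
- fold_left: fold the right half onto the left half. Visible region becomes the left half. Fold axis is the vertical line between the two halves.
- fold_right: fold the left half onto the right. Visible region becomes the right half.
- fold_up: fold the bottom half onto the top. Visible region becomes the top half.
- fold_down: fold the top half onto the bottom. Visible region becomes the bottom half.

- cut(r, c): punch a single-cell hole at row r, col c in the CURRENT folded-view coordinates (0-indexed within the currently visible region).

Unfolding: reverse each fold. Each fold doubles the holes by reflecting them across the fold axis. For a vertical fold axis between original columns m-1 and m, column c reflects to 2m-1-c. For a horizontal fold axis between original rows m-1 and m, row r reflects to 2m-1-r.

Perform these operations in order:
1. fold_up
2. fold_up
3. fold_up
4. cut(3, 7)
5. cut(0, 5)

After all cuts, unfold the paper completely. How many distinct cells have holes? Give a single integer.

Answer: 16

Derivation:
Op 1 fold_up: fold axis h@16; visible region now rows[0,16) x cols[0,16) = 16x16
Op 2 fold_up: fold axis h@8; visible region now rows[0,8) x cols[0,16) = 8x16
Op 3 fold_up: fold axis h@4; visible region now rows[0,4) x cols[0,16) = 4x16
Op 4 cut(3, 7): punch at orig (3,7); cuts so far [(3, 7)]; region rows[0,4) x cols[0,16) = 4x16
Op 5 cut(0, 5): punch at orig (0,5); cuts so far [(0, 5), (3, 7)]; region rows[0,4) x cols[0,16) = 4x16
Unfold 1 (reflect across h@4): 4 holes -> [(0, 5), (3, 7), (4, 7), (7, 5)]
Unfold 2 (reflect across h@8): 8 holes -> [(0, 5), (3, 7), (4, 7), (7, 5), (8, 5), (11, 7), (12, 7), (15, 5)]
Unfold 3 (reflect across h@16): 16 holes -> [(0, 5), (3, 7), (4, 7), (7, 5), (8, 5), (11, 7), (12, 7), (15, 5), (16, 5), (19, 7), (20, 7), (23, 5), (24, 5), (27, 7), (28, 7), (31, 5)]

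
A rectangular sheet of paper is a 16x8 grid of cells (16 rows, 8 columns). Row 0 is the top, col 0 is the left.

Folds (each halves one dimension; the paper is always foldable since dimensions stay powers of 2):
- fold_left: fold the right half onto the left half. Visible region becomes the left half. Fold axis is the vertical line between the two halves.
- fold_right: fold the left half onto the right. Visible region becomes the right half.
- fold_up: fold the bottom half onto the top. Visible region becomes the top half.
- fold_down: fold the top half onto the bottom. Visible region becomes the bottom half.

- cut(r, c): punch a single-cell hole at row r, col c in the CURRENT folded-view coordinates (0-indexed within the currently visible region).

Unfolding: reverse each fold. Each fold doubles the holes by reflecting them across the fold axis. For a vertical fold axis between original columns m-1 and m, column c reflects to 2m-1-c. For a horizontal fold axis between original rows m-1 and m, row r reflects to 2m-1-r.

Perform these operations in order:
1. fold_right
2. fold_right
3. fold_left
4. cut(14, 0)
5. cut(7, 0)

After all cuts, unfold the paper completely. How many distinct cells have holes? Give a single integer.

Op 1 fold_right: fold axis v@4; visible region now rows[0,16) x cols[4,8) = 16x4
Op 2 fold_right: fold axis v@6; visible region now rows[0,16) x cols[6,8) = 16x2
Op 3 fold_left: fold axis v@7; visible region now rows[0,16) x cols[6,7) = 16x1
Op 4 cut(14, 0): punch at orig (14,6); cuts so far [(14, 6)]; region rows[0,16) x cols[6,7) = 16x1
Op 5 cut(7, 0): punch at orig (7,6); cuts so far [(7, 6), (14, 6)]; region rows[0,16) x cols[6,7) = 16x1
Unfold 1 (reflect across v@7): 4 holes -> [(7, 6), (7, 7), (14, 6), (14, 7)]
Unfold 2 (reflect across v@6): 8 holes -> [(7, 4), (7, 5), (7, 6), (7, 7), (14, 4), (14, 5), (14, 6), (14, 7)]
Unfold 3 (reflect across v@4): 16 holes -> [(7, 0), (7, 1), (7, 2), (7, 3), (7, 4), (7, 5), (7, 6), (7, 7), (14, 0), (14, 1), (14, 2), (14, 3), (14, 4), (14, 5), (14, 6), (14, 7)]

Answer: 16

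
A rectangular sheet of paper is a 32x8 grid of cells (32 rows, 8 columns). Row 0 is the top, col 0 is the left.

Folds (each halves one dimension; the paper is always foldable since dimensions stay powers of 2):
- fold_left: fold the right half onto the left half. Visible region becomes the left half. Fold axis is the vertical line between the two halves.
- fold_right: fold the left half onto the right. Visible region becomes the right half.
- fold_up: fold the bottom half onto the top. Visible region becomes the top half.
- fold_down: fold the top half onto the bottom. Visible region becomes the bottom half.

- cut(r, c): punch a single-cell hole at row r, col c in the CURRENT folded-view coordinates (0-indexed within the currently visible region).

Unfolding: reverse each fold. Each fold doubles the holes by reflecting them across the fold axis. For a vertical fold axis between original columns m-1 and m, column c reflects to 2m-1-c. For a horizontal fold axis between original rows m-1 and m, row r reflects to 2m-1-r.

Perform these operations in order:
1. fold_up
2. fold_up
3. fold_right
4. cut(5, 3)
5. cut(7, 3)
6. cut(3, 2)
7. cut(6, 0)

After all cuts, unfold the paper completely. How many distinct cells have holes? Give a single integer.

Answer: 32

Derivation:
Op 1 fold_up: fold axis h@16; visible region now rows[0,16) x cols[0,8) = 16x8
Op 2 fold_up: fold axis h@8; visible region now rows[0,8) x cols[0,8) = 8x8
Op 3 fold_right: fold axis v@4; visible region now rows[0,8) x cols[4,8) = 8x4
Op 4 cut(5, 3): punch at orig (5,7); cuts so far [(5, 7)]; region rows[0,8) x cols[4,8) = 8x4
Op 5 cut(7, 3): punch at orig (7,7); cuts so far [(5, 7), (7, 7)]; region rows[0,8) x cols[4,8) = 8x4
Op 6 cut(3, 2): punch at orig (3,6); cuts so far [(3, 6), (5, 7), (7, 7)]; region rows[0,8) x cols[4,8) = 8x4
Op 7 cut(6, 0): punch at orig (6,4); cuts so far [(3, 6), (5, 7), (6, 4), (7, 7)]; region rows[0,8) x cols[4,8) = 8x4
Unfold 1 (reflect across v@4): 8 holes -> [(3, 1), (3, 6), (5, 0), (5, 7), (6, 3), (6, 4), (7, 0), (7, 7)]
Unfold 2 (reflect across h@8): 16 holes -> [(3, 1), (3, 6), (5, 0), (5, 7), (6, 3), (6, 4), (7, 0), (7, 7), (8, 0), (8, 7), (9, 3), (9, 4), (10, 0), (10, 7), (12, 1), (12, 6)]
Unfold 3 (reflect across h@16): 32 holes -> [(3, 1), (3, 6), (5, 0), (5, 7), (6, 3), (6, 4), (7, 0), (7, 7), (8, 0), (8, 7), (9, 3), (9, 4), (10, 0), (10, 7), (12, 1), (12, 6), (19, 1), (19, 6), (21, 0), (21, 7), (22, 3), (22, 4), (23, 0), (23, 7), (24, 0), (24, 7), (25, 3), (25, 4), (26, 0), (26, 7), (28, 1), (28, 6)]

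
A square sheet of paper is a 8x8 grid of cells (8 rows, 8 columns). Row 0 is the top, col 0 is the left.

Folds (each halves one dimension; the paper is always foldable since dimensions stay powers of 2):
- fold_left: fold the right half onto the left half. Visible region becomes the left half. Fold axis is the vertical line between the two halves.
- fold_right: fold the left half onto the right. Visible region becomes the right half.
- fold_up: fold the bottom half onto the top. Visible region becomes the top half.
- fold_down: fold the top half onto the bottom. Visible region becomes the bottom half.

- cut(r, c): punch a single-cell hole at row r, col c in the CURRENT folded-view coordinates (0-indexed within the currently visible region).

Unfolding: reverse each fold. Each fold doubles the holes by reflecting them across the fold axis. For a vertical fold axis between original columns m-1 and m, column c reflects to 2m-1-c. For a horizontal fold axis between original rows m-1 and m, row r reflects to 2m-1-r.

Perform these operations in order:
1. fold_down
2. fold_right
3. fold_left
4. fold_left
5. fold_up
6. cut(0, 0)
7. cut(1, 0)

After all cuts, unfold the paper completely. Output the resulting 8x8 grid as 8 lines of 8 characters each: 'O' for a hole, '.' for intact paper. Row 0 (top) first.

Answer: OOOOOOOO
OOOOOOOO
OOOOOOOO
OOOOOOOO
OOOOOOOO
OOOOOOOO
OOOOOOOO
OOOOOOOO

Derivation:
Op 1 fold_down: fold axis h@4; visible region now rows[4,8) x cols[0,8) = 4x8
Op 2 fold_right: fold axis v@4; visible region now rows[4,8) x cols[4,8) = 4x4
Op 3 fold_left: fold axis v@6; visible region now rows[4,8) x cols[4,6) = 4x2
Op 4 fold_left: fold axis v@5; visible region now rows[4,8) x cols[4,5) = 4x1
Op 5 fold_up: fold axis h@6; visible region now rows[4,6) x cols[4,5) = 2x1
Op 6 cut(0, 0): punch at orig (4,4); cuts so far [(4, 4)]; region rows[4,6) x cols[4,5) = 2x1
Op 7 cut(1, 0): punch at orig (5,4); cuts so far [(4, 4), (5, 4)]; region rows[4,6) x cols[4,5) = 2x1
Unfold 1 (reflect across h@6): 4 holes -> [(4, 4), (5, 4), (6, 4), (7, 4)]
Unfold 2 (reflect across v@5): 8 holes -> [(4, 4), (4, 5), (5, 4), (5, 5), (6, 4), (6, 5), (7, 4), (7, 5)]
Unfold 3 (reflect across v@6): 16 holes -> [(4, 4), (4, 5), (4, 6), (4, 7), (5, 4), (5, 5), (5, 6), (5, 7), (6, 4), (6, 5), (6, 6), (6, 7), (7, 4), (7, 5), (7, 6), (7, 7)]
Unfold 4 (reflect across v@4): 32 holes -> [(4, 0), (4, 1), (4, 2), (4, 3), (4, 4), (4, 5), (4, 6), (4, 7), (5, 0), (5, 1), (5, 2), (5, 3), (5, 4), (5, 5), (5, 6), (5, 7), (6, 0), (6, 1), (6, 2), (6, 3), (6, 4), (6, 5), (6, 6), (6, 7), (7, 0), (7, 1), (7, 2), (7, 3), (7, 4), (7, 5), (7, 6), (7, 7)]
Unfold 5 (reflect across h@4): 64 holes -> [(0, 0), (0, 1), (0, 2), (0, 3), (0, 4), (0, 5), (0, 6), (0, 7), (1, 0), (1, 1), (1, 2), (1, 3), (1, 4), (1, 5), (1, 6), (1, 7), (2, 0), (2, 1), (2, 2), (2, 3), (2, 4), (2, 5), (2, 6), (2, 7), (3, 0), (3, 1), (3, 2), (3, 3), (3, 4), (3, 5), (3, 6), (3, 7), (4, 0), (4, 1), (4, 2), (4, 3), (4, 4), (4, 5), (4, 6), (4, 7), (5, 0), (5, 1), (5, 2), (5, 3), (5, 4), (5, 5), (5, 6), (5, 7), (6, 0), (6, 1), (6, 2), (6, 3), (6, 4), (6, 5), (6, 6), (6, 7), (7, 0), (7, 1), (7, 2), (7, 3), (7, 4), (7, 5), (7, 6), (7, 7)]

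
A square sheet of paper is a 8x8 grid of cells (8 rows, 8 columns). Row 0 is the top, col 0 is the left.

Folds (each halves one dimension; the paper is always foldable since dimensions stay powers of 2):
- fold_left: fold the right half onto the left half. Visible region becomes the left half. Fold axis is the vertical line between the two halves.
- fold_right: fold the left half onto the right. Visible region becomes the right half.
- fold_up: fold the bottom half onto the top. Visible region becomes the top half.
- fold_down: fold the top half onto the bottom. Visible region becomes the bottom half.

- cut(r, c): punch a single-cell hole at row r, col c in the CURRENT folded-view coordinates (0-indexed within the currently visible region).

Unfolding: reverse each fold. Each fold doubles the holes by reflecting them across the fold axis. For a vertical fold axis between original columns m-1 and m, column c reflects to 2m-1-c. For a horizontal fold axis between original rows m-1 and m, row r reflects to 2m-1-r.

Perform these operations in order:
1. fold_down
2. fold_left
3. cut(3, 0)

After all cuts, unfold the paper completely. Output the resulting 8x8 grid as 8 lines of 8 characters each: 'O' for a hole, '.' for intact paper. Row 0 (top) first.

Answer: O......O
........
........
........
........
........
........
O......O

Derivation:
Op 1 fold_down: fold axis h@4; visible region now rows[4,8) x cols[0,8) = 4x8
Op 2 fold_left: fold axis v@4; visible region now rows[4,8) x cols[0,4) = 4x4
Op 3 cut(3, 0): punch at orig (7,0); cuts so far [(7, 0)]; region rows[4,8) x cols[0,4) = 4x4
Unfold 1 (reflect across v@4): 2 holes -> [(7, 0), (7, 7)]
Unfold 2 (reflect across h@4): 4 holes -> [(0, 0), (0, 7), (7, 0), (7, 7)]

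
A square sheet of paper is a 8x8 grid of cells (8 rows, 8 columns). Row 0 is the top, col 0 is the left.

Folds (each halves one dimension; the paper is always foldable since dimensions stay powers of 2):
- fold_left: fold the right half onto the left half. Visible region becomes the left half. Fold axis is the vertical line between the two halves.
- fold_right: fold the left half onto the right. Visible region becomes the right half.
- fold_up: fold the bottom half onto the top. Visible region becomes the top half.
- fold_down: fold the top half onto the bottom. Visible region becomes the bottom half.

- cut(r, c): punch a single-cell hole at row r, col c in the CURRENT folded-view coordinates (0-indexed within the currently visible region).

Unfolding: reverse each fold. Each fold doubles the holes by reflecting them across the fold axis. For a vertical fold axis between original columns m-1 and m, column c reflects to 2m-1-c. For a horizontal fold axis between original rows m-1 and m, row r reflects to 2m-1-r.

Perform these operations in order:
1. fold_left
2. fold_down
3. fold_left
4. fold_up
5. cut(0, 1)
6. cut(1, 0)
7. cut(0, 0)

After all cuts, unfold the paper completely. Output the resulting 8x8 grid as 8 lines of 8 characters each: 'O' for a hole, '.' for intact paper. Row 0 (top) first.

Answer: OOOOOOOO
O..OO..O
O..OO..O
OOOOOOOO
OOOOOOOO
O..OO..O
O..OO..O
OOOOOOOO

Derivation:
Op 1 fold_left: fold axis v@4; visible region now rows[0,8) x cols[0,4) = 8x4
Op 2 fold_down: fold axis h@4; visible region now rows[4,8) x cols[0,4) = 4x4
Op 3 fold_left: fold axis v@2; visible region now rows[4,8) x cols[0,2) = 4x2
Op 4 fold_up: fold axis h@6; visible region now rows[4,6) x cols[0,2) = 2x2
Op 5 cut(0, 1): punch at orig (4,1); cuts so far [(4, 1)]; region rows[4,6) x cols[0,2) = 2x2
Op 6 cut(1, 0): punch at orig (5,0); cuts so far [(4, 1), (5, 0)]; region rows[4,6) x cols[0,2) = 2x2
Op 7 cut(0, 0): punch at orig (4,0); cuts so far [(4, 0), (4, 1), (5, 0)]; region rows[4,6) x cols[0,2) = 2x2
Unfold 1 (reflect across h@6): 6 holes -> [(4, 0), (4, 1), (5, 0), (6, 0), (7, 0), (7, 1)]
Unfold 2 (reflect across v@2): 12 holes -> [(4, 0), (4, 1), (4, 2), (4, 3), (5, 0), (5, 3), (6, 0), (6, 3), (7, 0), (7, 1), (7, 2), (7, 3)]
Unfold 3 (reflect across h@4): 24 holes -> [(0, 0), (0, 1), (0, 2), (0, 3), (1, 0), (1, 3), (2, 0), (2, 3), (3, 0), (3, 1), (3, 2), (3, 3), (4, 0), (4, 1), (4, 2), (4, 3), (5, 0), (5, 3), (6, 0), (6, 3), (7, 0), (7, 1), (7, 2), (7, 3)]
Unfold 4 (reflect across v@4): 48 holes -> [(0, 0), (0, 1), (0, 2), (0, 3), (0, 4), (0, 5), (0, 6), (0, 7), (1, 0), (1, 3), (1, 4), (1, 7), (2, 0), (2, 3), (2, 4), (2, 7), (3, 0), (3, 1), (3, 2), (3, 3), (3, 4), (3, 5), (3, 6), (3, 7), (4, 0), (4, 1), (4, 2), (4, 3), (4, 4), (4, 5), (4, 6), (4, 7), (5, 0), (5, 3), (5, 4), (5, 7), (6, 0), (6, 3), (6, 4), (6, 7), (7, 0), (7, 1), (7, 2), (7, 3), (7, 4), (7, 5), (7, 6), (7, 7)]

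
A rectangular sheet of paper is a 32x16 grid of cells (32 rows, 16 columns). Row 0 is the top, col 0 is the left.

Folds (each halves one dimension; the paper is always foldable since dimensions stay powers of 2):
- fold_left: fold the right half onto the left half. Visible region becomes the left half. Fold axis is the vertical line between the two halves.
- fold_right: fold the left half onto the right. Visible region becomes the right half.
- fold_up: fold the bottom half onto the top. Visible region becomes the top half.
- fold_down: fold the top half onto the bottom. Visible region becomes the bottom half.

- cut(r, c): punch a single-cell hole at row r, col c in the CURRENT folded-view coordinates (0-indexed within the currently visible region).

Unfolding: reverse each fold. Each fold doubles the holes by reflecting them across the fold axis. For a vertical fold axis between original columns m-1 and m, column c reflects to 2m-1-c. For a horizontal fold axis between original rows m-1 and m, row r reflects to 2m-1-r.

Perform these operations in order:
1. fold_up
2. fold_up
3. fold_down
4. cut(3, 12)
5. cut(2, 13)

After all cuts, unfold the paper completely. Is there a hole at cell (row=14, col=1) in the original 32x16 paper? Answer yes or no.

Answer: no

Derivation:
Op 1 fold_up: fold axis h@16; visible region now rows[0,16) x cols[0,16) = 16x16
Op 2 fold_up: fold axis h@8; visible region now rows[0,8) x cols[0,16) = 8x16
Op 3 fold_down: fold axis h@4; visible region now rows[4,8) x cols[0,16) = 4x16
Op 4 cut(3, 12): punch at orig (7,12); cuts so far [(7, 12)]; region rows[4,8) x cols[0,16) = 4x16
Op 5 cut(2, 13): punch at orig (6,13); cuts so far [(6, 13), (7, 12)]; region rows[4,8) x cols[0,16) = 4x16
Unfold 1 (reflect across h@4): 4 holes -> [(0, 12), (1, 13), (6, 13), (7, 12)]
Unfold 2 (reflect across h@8): 8 holes -> [(0, 12), (1, 13), (6, 13), (7, 12), (8, 12), (9, 13), (14, 13), (15, 12)]
Unfold 3 (reflect across h@16): 16 holes -> [(0, 12), (1, 13), (6, 13), (7, 12), (8, 12), (9, 13), (14, 13), (15, 12), (16, 12), (17, 13), (22, 13), (23, 12), (24, 12), (25, 13), (30, 13), (31, 12)]
Holes: [(0, 12), (1, 13), (6, 13), (7, 12), (8, 12), (9, 13), (14, 13), (15, 12), (16, 12), (17, 13), (22, 13), (23, 12), (24, 12), (25, 13), (30, 13), (31, 12)]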